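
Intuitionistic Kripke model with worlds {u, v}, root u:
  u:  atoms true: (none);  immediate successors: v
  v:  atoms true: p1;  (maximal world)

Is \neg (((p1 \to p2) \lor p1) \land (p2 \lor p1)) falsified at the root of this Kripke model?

Yes

u \nVdash \neg (((p1 \to p2) \lor p1) \land (p2 \lor p1)) since v is accessible from u and v \Vdash ((p1 \to p2) \lor p1) \land (p2 \lor p1).
v \Vdash ((p1 \to p2) \lor p1) \land (p2 \lor p1) since v forces both conjuncts.
So the root u does not force \neg (((p1 \to p2) \lor p1) \land (p2 \lor p1)); the model is a countermodel.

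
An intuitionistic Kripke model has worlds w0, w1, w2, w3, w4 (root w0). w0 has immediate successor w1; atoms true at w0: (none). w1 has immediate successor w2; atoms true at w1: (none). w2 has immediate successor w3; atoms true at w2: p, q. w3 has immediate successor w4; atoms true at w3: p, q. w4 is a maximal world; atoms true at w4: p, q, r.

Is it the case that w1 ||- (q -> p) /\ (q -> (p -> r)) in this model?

w1 ||-/- (q -> p) /\ (q -> (p -> r)) since w1 fails q -> (p -> r).

No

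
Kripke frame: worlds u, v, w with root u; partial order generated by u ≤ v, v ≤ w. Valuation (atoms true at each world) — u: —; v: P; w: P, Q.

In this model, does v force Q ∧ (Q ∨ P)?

v ⊮ Q ∧ (Q ∨ P) since v fails Q.

No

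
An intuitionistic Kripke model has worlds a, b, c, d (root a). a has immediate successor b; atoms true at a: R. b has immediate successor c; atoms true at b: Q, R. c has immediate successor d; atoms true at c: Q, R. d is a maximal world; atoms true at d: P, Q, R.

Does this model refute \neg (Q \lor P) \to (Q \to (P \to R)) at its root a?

No

a \Vdash \neg (Q \lor P) \to (Q \to (P \to R)) vacuously: no world accessible from a forces the antecedent \neg (Q \lor P).
So the root a forces \neg (Q \lor P) \to (Q \to (P \to R)); the model is not a countermodel.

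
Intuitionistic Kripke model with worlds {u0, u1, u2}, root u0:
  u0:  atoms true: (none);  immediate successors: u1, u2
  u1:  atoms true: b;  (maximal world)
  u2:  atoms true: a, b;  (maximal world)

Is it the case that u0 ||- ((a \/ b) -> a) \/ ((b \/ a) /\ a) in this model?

u0 ||-/- ((a \/ b) -> a) \/ ((b \/ a) /\ a): neither disjunct is forced at u0.
u0 ||-/- (a \/ b) -> a: at the accessible world u1, u1 ||- a \/ b but u1 ||-/- a.
u1 lacks atom a, so u1 ||-/- a.

No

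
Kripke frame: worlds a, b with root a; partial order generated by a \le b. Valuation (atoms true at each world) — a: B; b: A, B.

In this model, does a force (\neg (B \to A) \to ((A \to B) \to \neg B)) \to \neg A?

No

a \nVdash (\neg (B \to A) \to ((A \to B) \to \neg B)) \to \neg A: already at a itself, a \Vdash \neg (B \to A) \to ((A \to B) \to \neg B) but a \nVdash \neg A.
a \nVdash \neg A since b is accessible from a and b \Vdash A.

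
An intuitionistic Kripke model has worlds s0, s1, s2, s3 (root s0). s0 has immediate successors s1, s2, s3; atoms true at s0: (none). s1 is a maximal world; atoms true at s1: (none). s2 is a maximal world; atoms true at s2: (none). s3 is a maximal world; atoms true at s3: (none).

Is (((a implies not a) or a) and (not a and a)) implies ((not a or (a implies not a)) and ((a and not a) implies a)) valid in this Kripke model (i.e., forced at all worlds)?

s0 forces (((a implies not a) or a) and (not a and a)) implies ((not a or (a implies not a)) and ((a and not a) implies a)) vacuously: no world accessible from s0 forces the antecedent ((a implies not a) or a) and (not a and a).
Since the root s0 forces (((a implies not a) or a) and (not a and a)) implies ((not a or (a implies not a)) and ((a and not a) implies a)) and forcing is persistent (monotone upward), every world forces it.

Yes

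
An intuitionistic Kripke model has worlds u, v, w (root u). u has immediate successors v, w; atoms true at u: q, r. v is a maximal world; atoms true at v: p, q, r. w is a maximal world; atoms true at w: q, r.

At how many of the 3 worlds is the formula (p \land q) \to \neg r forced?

u: does not force it — u \nVdash (p \land q) \to \neg r: at the accessible world v, v \Vdash p \land q but v \nVdash \neg r.
v: does not force it — v \nVdash (p \land q) \to \neg r: already at v itself, v \Vdash p \land q but v \nVdash \neg r.
w: forces it.
Worlds forcing the formula: {w}.

1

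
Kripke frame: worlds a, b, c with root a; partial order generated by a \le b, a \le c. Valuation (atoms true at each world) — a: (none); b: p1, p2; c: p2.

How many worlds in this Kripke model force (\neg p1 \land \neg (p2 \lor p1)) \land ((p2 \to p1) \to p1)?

0

a: does not force it — a \nVdash (\neg p1 \land \neg (p2 \lor p1)) \land ((p2 \to p1) \to p1) since a fails \neg p1 \land \neg (p2 \lor p1).
b: does not force it.
c: does not force it.
Worlds forcing the formula: { }.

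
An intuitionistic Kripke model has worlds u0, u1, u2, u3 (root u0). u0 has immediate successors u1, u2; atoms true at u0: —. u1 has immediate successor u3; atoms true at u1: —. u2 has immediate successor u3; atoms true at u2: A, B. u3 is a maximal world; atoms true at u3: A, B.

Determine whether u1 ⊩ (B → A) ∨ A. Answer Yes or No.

u1 ⊩ (B → A) ∨ A via the disjunct B → A.

Yes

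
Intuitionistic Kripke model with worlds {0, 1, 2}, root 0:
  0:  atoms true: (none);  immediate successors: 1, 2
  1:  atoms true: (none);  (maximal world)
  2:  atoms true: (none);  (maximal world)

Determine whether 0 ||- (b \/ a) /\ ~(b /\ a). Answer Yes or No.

No

0 ||-/- (b \/ a) /\ ~(b /\ a) since 0 fails b \/ a.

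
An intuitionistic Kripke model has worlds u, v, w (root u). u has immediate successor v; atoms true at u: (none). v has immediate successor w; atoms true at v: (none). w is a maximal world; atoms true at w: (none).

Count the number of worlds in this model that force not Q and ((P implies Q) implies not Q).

3

u: forces it.
v: forces it.
w: forces it.
Worlds forcing the formula: {u, v, w}.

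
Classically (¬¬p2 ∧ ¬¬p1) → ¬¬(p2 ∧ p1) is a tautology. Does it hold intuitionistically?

Yes

This is the distribution of double negation over conjunction, which is intuitionistically derivable.
Assume ¬¬p2, ¬¬p1, and ¬(p2 ∧ p1). From p2 we'd get ¬p1 (since p2 ∧ p1 is refuted), contradicting ¬¬p1; so ¬p2, contradicting ¬¬p2.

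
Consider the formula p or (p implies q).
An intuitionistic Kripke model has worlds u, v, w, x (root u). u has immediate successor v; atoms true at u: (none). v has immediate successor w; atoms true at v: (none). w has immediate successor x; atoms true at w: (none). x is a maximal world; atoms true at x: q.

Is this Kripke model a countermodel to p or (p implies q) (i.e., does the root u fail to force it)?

u forces p or (p implies q) via the disjunct p implies q.
So the root u forces p or (p implies q); the model is not a countermodel.

No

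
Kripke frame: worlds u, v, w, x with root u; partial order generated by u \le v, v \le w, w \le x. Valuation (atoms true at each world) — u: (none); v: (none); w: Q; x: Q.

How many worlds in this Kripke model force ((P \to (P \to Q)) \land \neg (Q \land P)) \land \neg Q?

0

u: does not force it — u \nVdash ((P \to (P \to Q)) \land \neg (Q \land P)) \land \neg Q since u fails \neg Q.
v: does not force it — v \nVdash ((P \to (P \to Q)) \land \neg (Q \land P)) \land \neg Q since v fails \neg Q.
w: does not force it.
x: does not force it.
Worlds forcing the formula: { }.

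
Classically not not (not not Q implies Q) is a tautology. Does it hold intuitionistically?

Yes

This is the double negation of double-negation elimination, which is intuitionistically derivable.
By Glivenko's theorem the double negation of any classical propositional tautology is intuitionistically provable; not not Q implies Q is classically a tautology.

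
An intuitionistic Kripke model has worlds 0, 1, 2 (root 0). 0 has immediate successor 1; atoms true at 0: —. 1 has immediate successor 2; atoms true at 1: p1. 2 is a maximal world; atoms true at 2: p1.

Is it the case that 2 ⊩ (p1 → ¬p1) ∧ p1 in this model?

2 ⊮ (p1 → ¬p1) ∧ p1 since 2 fails p1 → ¬p1.

No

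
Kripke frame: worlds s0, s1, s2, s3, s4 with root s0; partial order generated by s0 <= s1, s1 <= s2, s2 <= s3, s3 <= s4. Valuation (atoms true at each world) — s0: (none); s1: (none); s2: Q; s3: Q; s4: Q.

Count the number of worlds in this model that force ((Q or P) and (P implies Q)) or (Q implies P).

s0: does not force it — s0 does not force ((Q or P) and (P implies Q)) or (Q implies P): neither disjunct is forced at s0.
s1: does not force it — s1 does not force ((Q or P) and (P implies Q)) or (Q implies P): neither disjunct is forced at s1.
s2: forces it.
s3: forces it.
s4: forces it.
Worlds forcing the formula: {s2, s3, s4}.

3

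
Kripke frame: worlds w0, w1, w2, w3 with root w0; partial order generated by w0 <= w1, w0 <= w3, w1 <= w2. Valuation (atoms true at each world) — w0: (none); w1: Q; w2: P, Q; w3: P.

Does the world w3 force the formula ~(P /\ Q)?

Yes

w3 ||- ~(P /\ Q): no world accessible from w3 forces P /\ Q.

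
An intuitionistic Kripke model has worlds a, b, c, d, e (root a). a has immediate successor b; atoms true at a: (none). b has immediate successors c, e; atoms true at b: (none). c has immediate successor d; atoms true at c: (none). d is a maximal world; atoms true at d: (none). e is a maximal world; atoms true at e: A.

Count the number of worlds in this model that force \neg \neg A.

a: does not force it — a \nVdash \neg \neg A since c is accessible from a and c \Vdash \neg A.
b: does not force it — b \nVdash \neg \neg A since c is accessible from b and c \Vdash \neg A.
c: does not force it — c \nVdash \neg \neg A since c is accessible from c and c \Vdash \neg A.
d: does not force it.
e: forces it.
Worlds forcing the formula: {e}.

1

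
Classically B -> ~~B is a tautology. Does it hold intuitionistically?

Yes

This is double-negation introduction, which is intuitionistically derivable.
If a world forces B then every accessible world forces B (persistence), so none forces ~B; hence ~~B.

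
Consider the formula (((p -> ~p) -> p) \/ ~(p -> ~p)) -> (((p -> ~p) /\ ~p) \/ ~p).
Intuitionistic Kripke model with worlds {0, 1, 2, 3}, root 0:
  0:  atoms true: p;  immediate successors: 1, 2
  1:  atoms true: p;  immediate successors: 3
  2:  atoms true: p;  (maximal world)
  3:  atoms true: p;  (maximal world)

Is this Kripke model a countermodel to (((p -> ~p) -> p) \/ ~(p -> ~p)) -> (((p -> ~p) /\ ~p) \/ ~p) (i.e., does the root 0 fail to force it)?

0 ||-/- (((p -> ~p) -> p) \/ ~(p -> ~p)) -> (((p -> ~p) /\ ~p) \/ ~p): already at 0 itself, 0 ||- ((p -> ~p) -> p) \/ ~(p -> ~p) but 0 ||-/- ((p -> ~p) /\ ~p) \/ ~p.
0 ||-/- ((p -> ~p) /\ ~p) \/ ~p: neither disjunct is forced at 0.
0 ||-/- (p -> ~p) /\ ~p since 0 fails p -> ~p.
So the root 0 does not force (((p -> ~p) -> p) \/ ~(p -> ~p)) -> (((p -> ~p) /\ ~p) \/ ~p); the model is a countermodel.

Yes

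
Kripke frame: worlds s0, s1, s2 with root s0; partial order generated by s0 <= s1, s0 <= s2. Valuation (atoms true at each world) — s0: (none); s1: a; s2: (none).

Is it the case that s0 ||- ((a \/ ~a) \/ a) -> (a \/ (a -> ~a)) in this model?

s0 ||- ((a \/ ~a) \/ a) -> (a \/ (a -> ~a)): every world accessible from s0 that forces (a \/ ~a) \/ a (namely s1, s2) also forces a \/ (a -> ~a).

Yes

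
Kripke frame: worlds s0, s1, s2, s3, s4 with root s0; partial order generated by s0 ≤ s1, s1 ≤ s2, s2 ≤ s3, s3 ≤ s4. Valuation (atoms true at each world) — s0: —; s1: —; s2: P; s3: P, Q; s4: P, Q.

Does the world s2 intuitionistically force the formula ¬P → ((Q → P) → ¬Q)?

s2 ⊩ ¬P → ((Q → P) → ¬Q) vacuously: no world accessible from s2 forces the antecedent ¬P.

Yes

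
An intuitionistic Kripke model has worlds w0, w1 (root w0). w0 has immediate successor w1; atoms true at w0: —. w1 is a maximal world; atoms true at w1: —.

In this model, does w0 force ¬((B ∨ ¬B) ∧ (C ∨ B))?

w0 ⊩ ¬((B ∨ ¬B) ∧ (C ∨ B)): no world accessible from w0 forces (B ∨ ¬B) ∧ (C ∨ B).

Yes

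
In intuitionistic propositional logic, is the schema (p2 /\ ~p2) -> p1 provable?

This is an instance of ex falso quodlibet, which is intuitionistically derivable.
No world can force both p2 and ~p2, so the antecedent p2 /\ ~p2 is never forced and the implication holds vacuously at every world.

Yes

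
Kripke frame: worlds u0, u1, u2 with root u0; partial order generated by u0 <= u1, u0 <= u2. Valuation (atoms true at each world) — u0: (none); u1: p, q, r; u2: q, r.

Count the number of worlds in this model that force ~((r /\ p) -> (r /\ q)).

u0: does not force it — u0 ||-/- ~((r /\ p) -> (r /\ q)) since u0 is accessible from u0 and u0 ||- (r /\ p) -> (r /\ q).
u1: does not force it.
u2: does not force it.
Worlds forcing the formula: { }.

0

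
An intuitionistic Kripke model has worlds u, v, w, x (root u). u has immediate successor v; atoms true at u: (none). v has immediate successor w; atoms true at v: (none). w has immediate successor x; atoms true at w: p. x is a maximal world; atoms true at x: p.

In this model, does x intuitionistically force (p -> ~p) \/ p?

Yes

x ||- (p -> ~p) \/ p via the disjunct p.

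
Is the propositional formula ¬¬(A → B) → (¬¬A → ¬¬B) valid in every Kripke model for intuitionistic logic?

This is the distribution of double negation over implication, which is intuitionistically derivable.
Assume ¬¬(A → B) and ¬¬A; suppose ¬B. Then A → B would give ¬A (by contraposition), contradicting ¬¬A; so ¬(A → B), contradicting ¬¬(A → B). Hence ¬¬B.

Yes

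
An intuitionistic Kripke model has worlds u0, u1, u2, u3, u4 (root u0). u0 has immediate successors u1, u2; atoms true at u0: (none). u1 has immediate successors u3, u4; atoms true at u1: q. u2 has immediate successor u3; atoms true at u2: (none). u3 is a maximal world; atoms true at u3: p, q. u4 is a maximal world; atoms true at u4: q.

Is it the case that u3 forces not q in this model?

No

u3 does not force not q since u3 is accessible from u3 and u3 forces q.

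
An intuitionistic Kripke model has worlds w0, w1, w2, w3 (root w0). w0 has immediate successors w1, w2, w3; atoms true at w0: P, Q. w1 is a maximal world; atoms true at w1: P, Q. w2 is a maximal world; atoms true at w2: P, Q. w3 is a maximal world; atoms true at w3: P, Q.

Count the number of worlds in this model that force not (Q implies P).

0

w0: does not force it — w0 does not force not (Q implies P) since w0 is accessible from w0 and w0 forces Q implies P.
w1: does not force it — w1 does not force not (Q implies P) since w1 is accessible from w1 and w1 forces Q implies P.
w2: does not force it — w2 does not force not (Q implies P) since w2 is accessible from w2 and w2 forces Q implies P.
w3: does not force it.
Worlds forcing the formula: { }.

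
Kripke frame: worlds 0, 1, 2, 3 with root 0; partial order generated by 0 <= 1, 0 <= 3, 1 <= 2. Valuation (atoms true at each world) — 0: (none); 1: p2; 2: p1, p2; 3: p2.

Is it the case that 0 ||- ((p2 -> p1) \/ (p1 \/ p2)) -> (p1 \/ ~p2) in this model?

0 ||-/- ((p2 -> p1) \/ (p1 \/ p2)) -> (p1 \/ ~p2): at the accessible world 1, 1 ||- (p2 -> p1) \/ (p1 \/ p2) but 1 ||-/- p1 \/ ~p2.
1 ||-/- p1 \/ ~p2: neither disjunct is forced at 1.
1 lacks atom p1, so 1 ||-/- p1.

No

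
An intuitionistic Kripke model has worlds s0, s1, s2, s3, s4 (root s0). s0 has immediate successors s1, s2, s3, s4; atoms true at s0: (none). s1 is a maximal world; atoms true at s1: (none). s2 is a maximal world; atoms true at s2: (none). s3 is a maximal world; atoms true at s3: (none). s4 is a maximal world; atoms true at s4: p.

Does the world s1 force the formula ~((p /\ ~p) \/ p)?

Yes

s1 ||- ~((p /\ ~p) \/ p): no world accessible from s1 forces (p /\ ~p) \/ p.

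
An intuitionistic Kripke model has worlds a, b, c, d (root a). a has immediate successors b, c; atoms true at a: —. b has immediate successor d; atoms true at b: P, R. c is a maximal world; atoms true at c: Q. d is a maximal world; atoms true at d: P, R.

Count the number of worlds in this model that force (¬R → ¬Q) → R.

a: forces it.
b: forces it.
c: forces it.
d: forces it.
Worlds forcing the formula: {a, b, c, d}.

4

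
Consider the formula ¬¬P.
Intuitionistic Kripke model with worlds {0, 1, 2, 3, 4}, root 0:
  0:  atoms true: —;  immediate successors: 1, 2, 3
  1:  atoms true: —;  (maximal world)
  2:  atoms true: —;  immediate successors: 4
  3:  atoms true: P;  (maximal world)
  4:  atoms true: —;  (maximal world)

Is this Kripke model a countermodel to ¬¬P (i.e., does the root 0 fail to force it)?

Yes

0 ⊮ ¬¬P since 1 is accessible from 0 and 1 ⊩ ¬P.
1 ⊩ ¬P: no world accessible from 1 forces P.
So the root 0 does not force ¬¬P; the model is a countermodel.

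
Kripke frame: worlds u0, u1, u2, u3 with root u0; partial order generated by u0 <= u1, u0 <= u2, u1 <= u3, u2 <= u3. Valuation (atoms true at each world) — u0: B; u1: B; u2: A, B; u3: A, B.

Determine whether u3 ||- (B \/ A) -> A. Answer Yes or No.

u3 ||- (B \/ A) -> A: every world accessible from u3 that forces B \/ A (namely u3) also forces A.

Yes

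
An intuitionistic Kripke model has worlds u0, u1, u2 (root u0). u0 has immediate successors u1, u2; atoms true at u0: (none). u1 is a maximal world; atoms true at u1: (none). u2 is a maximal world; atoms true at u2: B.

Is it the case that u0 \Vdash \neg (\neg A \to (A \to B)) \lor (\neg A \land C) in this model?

No

u0 \nVdash \neg (\neg A \to (A \to B)) \lor (\neg A \land C): neither disjunct is forced at u0.
u0 \nVdash \neg (\neg A \to (A \to B)) since u0 is accessible from u0 and u0 \Vdash \neg A \to (A \to B).
u0 \Vdash \neg A \to (A \to B): every world accessible from u0 that forces \neg A (namely u0, u1, u2) also forces A \to B.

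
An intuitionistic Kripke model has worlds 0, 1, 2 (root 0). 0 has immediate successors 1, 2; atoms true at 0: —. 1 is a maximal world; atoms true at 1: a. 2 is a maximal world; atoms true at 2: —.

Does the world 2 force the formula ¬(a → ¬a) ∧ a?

2 ⊮ ¬(a → ¬a) ∧ a since 2 fails ¬(a → ¬a).

No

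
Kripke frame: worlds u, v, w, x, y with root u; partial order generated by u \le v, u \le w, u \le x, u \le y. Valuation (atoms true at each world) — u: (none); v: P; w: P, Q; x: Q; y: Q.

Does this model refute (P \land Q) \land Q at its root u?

Yes

u \nVdash (P \land Q) \land Q since u fails P \land Q.
So the root u does not force (P \land Q) \land Q; the model is a countermodel.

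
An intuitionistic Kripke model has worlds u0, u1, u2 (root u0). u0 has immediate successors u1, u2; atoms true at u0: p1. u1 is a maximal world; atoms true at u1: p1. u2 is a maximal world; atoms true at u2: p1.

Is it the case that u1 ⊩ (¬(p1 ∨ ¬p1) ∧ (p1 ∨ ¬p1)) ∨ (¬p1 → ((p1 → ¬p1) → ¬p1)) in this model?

Yes

u1 ⊩ (¬(p1 ∨ ¬p1) ∧ (p1 ∨ ¬p1)) ∨ (¬p1 → ((p1 → ¬p1) → ¬p1)) via the disjunct ¬p1 → ((p1 → ¬p1) → ¬p1).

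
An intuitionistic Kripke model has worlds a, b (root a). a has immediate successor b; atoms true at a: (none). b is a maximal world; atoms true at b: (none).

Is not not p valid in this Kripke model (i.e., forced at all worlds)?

Not every world: a does not force not not p.
a does not force not not p since a is accessible from a and a forces not p.
a forces not p: no world accessible from a forces p.

No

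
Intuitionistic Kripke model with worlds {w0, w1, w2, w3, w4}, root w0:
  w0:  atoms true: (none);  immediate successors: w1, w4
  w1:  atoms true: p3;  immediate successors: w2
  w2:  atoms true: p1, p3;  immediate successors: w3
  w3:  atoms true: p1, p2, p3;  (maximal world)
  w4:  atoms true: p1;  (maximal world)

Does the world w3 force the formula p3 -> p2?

Yes

w3 ||- p3 -> p2: every world accessible from w3 that forces p3 (namely w3) also forces p2.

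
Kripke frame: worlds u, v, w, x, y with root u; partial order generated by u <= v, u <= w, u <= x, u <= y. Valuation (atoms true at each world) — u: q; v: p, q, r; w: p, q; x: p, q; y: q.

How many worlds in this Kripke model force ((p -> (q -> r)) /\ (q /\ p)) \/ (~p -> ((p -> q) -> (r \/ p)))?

3

u: does not force it — u ||-/- ((p -> (q -> r)) /\ (q /\ p)) \/ (~p -> ((p -> q) -> (r \/ p))): neither disjunct is forced at u.
v: forces it.
w: forces it.
x: forces it.
y: does not force it.
Worlds forcing the formula: {v, w, x}.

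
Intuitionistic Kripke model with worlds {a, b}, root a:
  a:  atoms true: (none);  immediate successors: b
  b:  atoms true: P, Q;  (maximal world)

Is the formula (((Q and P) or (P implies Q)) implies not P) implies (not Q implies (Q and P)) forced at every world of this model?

a forces (((Q and P) or (P implies Q)) implies not P) implies (not Q implies (Q and P)) vacuously: no world accessible from a forces the antecedent ((Q and P) or (P implies Q)) implies not P.
Since the root a forces (((Q and P) or (P implies Q)) implies not P) implies (not Q implies (Q and P)) and forcing is persistent (monotone upward), every world forces it.

Yes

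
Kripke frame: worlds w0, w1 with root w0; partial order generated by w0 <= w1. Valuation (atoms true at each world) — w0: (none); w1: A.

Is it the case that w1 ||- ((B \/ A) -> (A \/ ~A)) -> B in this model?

No

w1 ||-/- ((B \/ A) -> (A \/ ~A)) -> B: already at w1 itself, w1 ||- (B \/ A) -> (A \/ ~A) but w1 ||-/- B.
w1 lacks atom B, so w1 ||-/- B.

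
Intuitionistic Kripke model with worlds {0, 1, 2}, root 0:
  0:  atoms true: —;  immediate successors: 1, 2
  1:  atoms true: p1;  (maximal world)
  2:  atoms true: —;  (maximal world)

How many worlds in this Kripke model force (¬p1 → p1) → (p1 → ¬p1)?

0: does not force it — 0 ⊮ (¬p1 → p1) → (p1 → ¬p1): at the accessible world 1, 1 ⊩ ¬p1 → p1 but 1 ⊮ p1 → ¬p1.
1: does not force it.
2: forces it.
Worlds forcing the formula: {2}.

1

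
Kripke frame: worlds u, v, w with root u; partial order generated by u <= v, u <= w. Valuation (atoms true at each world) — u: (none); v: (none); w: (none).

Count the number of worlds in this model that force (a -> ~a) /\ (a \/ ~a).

3

u: forces it.
v: forces it.
w: forces it.
Worlds forcing the formula: {u, v, w}.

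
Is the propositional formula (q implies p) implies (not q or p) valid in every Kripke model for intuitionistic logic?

This is the material-implication-as-disjunction principle, which is not intuitionistically valid.
A Kripke countermodel: worlds a, b; order generated by a <= b; atoms true at each world — a:{}; b:{p,q}.
a does not force (q implies p) implies (not q or p): already at a itself, a forces q implies p but a does not force not q or p.
a does not force not q or p: neither disjunct is forced at a.
a does not force not q since b is accessible from a and b forces q.
So the root a does not force the formula.

No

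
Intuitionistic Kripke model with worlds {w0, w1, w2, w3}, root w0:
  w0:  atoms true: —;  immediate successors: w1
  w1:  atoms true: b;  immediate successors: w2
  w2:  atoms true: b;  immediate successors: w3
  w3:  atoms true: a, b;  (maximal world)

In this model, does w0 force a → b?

Yes

w0 ⊩ a → b: every world accessible from w0 that forces a (namely w3) also forces b.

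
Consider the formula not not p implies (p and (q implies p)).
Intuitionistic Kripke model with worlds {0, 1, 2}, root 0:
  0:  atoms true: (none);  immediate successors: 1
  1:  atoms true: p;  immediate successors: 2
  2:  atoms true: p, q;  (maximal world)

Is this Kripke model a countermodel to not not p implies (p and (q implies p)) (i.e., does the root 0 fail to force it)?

0 does not force not not p implies (p and (q implies p)): already at 0 itself, 0 forces not not p but 0 does not force p and (q implies p).
0 does not force p and (q implies p) since 0 fails p.
So the root 0 does not force not not p implies (p and (q implies p)); the model is a countermodel.

Yes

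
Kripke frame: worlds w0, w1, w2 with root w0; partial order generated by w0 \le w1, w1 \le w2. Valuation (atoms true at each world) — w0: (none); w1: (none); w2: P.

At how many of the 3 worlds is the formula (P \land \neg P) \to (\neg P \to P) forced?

3

w0: forces it.
w1: forces it.
w2: forces it.
Worlds forcing the formula: {w0, w1, w2}.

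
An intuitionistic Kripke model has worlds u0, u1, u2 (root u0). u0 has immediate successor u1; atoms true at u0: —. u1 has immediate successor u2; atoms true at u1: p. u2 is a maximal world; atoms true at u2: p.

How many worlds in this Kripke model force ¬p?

u0: does not force it — u0 ⊮ ¬p since u1 is accessible from u0 and u1 ⊩ p.
u1: does not force it — u1 ⊮ ¬p since u1 is accessible from u1 and u1 ⊩ p.
u2: does not force it — u2 ⊮ ¬p since u2 is accessible from u2 and u2 ⊩ p.
Worlds forcing the formula: { }.

0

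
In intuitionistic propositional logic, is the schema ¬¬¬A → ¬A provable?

This is triple-negation reduction, which is intuitionistically derivable.
Assume ¬¬¬A and suppose A. Then ¬¬A (double-negation introduction), contradicting ¬¬¬A. So ¬A.

Yes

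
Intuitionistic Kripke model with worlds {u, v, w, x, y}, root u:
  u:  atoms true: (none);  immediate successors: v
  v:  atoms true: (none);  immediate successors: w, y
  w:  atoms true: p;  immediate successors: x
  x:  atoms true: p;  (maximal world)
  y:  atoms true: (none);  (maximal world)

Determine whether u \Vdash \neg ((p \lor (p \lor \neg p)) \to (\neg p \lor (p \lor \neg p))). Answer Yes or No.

u \nVdash \neg ((p \lor (p \lor \neg p)) \to (\neg p \lor (p \lor \neg p))) since u is accessible from u and u \Vdash (p \lor (p \lor \neg p)) \to (\neg p \lor (p \lor \neg p)).
u \Vdash (p \lor (p \lor \neg p)) \to (\neg p \lor (p \lor \neg p)): every world accessible from u that forces p \lor (p \lor \neg p) (namely w, x, y) also forces \neg p \lor (p \lor \neg p).

No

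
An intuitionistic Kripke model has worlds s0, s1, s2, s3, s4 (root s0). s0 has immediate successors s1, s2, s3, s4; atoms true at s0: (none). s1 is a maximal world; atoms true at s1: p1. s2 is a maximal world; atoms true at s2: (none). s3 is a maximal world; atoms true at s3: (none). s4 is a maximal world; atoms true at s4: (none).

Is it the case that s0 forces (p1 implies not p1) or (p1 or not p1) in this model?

No

s0 does not force (p1 implies not p1) or (p1 or not p1): neither disjunct is forced at s0.
s0 does not force p1 implies not p1: at the accessible world s1, s1 forces p1 but s1 does not force not p1.
s1 does not force not p1 since s1 is accessible from s1 and s1 forces p1.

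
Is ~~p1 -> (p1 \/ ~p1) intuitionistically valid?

No

This is a variant of double-negation elimination (deriving excluded middle from double negation), which is not intuitionistically valid.
A Kripke countermodel: worlds a, b; order generated by a <= b; atoms true at each world — a:{}; b:{p1}.
a ||-/- ~~p1 -> (p1 \/ ~p1): already at a itself, a ||- ~~p1 but a ||-/- p1 \/ ~p1.
a ||-/- p1 \/ ~p1: neither disjunct is forced at a.
a lacks atom p1, so a ||-/- p1.
So the root a does not force the formula.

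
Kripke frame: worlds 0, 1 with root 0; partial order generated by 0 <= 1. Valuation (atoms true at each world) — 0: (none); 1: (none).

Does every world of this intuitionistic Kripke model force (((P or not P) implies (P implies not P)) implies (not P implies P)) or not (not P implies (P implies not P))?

Not every world: 0 does not force (((P or not P) implies (P implies not P)) implies (not P implies P)) or not (not P implies (P implies not P)).
0 does not force (((P or not P) implies (P implies not P)) implies (not P implies P)) or not (not P implies (P implies not P)): neither disjunct is forced at 0.
0 does not force ((P or not P) implies (P implies not P)) implies (not P implies P): already at 0 itself, 0 forces (P or not P) implies (P implies not P) but 0 does not force not P implies P.

No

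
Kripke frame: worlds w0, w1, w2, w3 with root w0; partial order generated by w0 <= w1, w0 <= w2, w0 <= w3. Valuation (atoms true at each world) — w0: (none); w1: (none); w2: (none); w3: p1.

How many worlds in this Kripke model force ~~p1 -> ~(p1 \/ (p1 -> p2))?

2

w0: does not force it — w0 ||-/- ~~p1 -> ~(p1 \/ (p1 -> p2)): at the accessible world w3, w3 ||- ~~p1 but w3 ||-/- ~(p1 \/ (p1 -> p2)).
w1: forces it.
w2: forces it.
w3: does not force it.
Worlds forcing the formula: {w1, w2}.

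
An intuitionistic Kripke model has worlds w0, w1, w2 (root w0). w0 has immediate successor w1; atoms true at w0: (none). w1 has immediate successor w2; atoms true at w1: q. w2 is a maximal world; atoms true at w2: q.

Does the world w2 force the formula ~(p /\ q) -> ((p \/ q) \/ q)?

w2 ||- ~(p /\ q) -> ((p \/ q) \/ q): every world accessible from w2 that forces ~(p /\ q) (namely w2) also forces (p \/ q) \/ q.

Yes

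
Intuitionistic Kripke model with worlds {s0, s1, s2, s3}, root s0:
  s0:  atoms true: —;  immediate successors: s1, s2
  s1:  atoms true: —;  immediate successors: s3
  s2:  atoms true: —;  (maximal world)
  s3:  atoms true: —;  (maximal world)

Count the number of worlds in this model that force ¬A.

s0: forces it.
s1: forces it.
s2: forces it.
s3: forces it.
Worlds forcing the formula: {s0, s1, s2, s3}.

4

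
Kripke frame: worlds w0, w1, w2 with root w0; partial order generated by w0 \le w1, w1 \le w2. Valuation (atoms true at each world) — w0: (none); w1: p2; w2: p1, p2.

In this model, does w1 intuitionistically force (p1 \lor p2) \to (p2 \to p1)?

w1 \nVdash (p1 \lor p2) \to (p2 \to p1): already at w1 itself, w1 \Vdash p1 \lor p2 but w1 \nVdash p2 \to p1.
w1 \nVdash p2 \to p1: already at w1 itself, w1 \Vdash p2 but w1 \nVdash p1.
w1 lacks atom p1, so w1 \nVdash p1.

No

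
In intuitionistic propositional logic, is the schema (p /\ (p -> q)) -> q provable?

Yes

This is modus ponens in implicational form, which is intuitionistically derivable.
If a world forces p and p -> q, then applying the implication at that world (which is accessible from itself) gives q.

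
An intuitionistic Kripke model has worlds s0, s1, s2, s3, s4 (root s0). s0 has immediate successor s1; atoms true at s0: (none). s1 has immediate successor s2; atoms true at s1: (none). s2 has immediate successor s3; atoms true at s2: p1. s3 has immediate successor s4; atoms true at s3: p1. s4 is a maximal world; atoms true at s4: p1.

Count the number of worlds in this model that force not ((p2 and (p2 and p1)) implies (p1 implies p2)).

s0: does not force it — s0 does not force not ((p2 and (p2 and p1)) implies (p1 implies p2)) since s0 is accessible from s0 and s0 forces (p2 and (p2 and p1)) implies (p1 implies p2).
s1: does not force it — s1 does not force not ((p2 and (p2 and p1)) implies (p1 implies p2)) since s1 is accessible from s1 and s1 forces (p2 and (p2 and p1)) implies (p1 implies p2).
s2: does not force it — s2 does not force not ((p2 and (p2 and p1)) implies (p1 implies p2)) since s2 is accessible from s2 and s2 forces (p2 and (p2 and p1)) implies (p1 implies p2).
s3: does not force it.
s4: does not force it.
Worlds forcing the formula: { }.

0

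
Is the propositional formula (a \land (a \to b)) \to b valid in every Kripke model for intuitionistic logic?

This is modus ponens in implicational form, which is intuitionistically derivable.
If a world forces a and a \to b, then applying the implication at that world (which is accessible from itself) gives b.

Yes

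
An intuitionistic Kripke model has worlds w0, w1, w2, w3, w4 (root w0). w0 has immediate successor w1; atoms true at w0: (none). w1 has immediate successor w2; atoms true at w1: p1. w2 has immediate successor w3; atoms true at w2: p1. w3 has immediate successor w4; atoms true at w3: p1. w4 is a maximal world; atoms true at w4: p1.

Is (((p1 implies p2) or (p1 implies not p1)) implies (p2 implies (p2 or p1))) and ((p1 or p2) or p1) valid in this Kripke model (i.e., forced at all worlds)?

Not every world: w0 does not force (((p1 implies p2) or (p1 implies not p1)) implies (p2 implies (p2 or p1))) and ((p1 or p2) or p1).
w0 does not force (((p1 implies p2) or (p1 implies not p1)) implies (p2 implies (p2 or p1))) and ((p1 or p2) or p1) since w0 fails (p1 or p2) or p1.

No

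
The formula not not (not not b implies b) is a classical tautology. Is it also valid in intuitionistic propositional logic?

Yes

This is the double negation of double-negation elimination, which is intuitionistically derivable.
By Glivenko's theorem the double negation of any classical propositional tautology is intuitionistically provable; not not b implies b is classically a tautology.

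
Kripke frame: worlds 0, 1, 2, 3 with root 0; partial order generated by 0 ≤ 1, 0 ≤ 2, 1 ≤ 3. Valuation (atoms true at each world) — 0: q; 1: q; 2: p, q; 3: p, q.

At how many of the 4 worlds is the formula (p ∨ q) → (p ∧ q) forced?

2

0: does not force it — 0 ⊮ (p ∨ q) → (p ∧ q): already at 0 itself, 0 ⊩ p ∨ q but 0 ⊮ p ∧ q.
1: does not force it — 1 ⊮ (p ∨ q) → (p ∧ q): already at 1 itself, 1 ⊩ p ∨ q but 1 ⊮ p ∧ q.
2: forces it.
3: forces it.
Worlds forcing the formula: {2, 3}.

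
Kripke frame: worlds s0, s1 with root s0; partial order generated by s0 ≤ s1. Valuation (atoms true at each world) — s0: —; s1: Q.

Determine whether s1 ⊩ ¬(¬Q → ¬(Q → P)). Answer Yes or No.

No

s1 ⊮ ¬(¬Q → ¬(Q → P)) since s1 is accessible from s1 and s1 ⊩ ¬Q → ¬(Q → P).
s1 ⊩ ¬Q → ¬(Q → P) vacuously: no world accessible from s1 forces the antecedent ¬Q.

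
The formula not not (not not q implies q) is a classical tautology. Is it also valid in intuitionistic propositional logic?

Yes

This is the double negation of double-negation elimination, which is intuitionistically derivable.
By Glivenko's theorem the double negation of any classical propositional tautology is intuitionistically provable; not not q implies q is classically a tautology.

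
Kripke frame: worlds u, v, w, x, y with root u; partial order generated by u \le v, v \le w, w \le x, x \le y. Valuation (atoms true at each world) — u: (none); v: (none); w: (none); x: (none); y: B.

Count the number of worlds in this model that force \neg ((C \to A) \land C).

u: forces it.
v: forces it.
w: forces it.
x: forces it.
y: forces it.
Worlds forcing the formula: {u, v, w, x, y}.

5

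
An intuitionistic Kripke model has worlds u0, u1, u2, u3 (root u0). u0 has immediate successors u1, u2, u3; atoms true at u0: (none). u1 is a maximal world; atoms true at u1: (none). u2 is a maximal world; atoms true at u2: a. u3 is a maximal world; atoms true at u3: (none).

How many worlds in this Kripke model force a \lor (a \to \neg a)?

u0: does not force it — u0 \nVdash a \lor (a \to \neg a): neither disjunct is forced at u0.
u1: forces it.
u2: forces it.
u3: forces it.
Worlds forcing the formula: {u1, u2, u3}.

3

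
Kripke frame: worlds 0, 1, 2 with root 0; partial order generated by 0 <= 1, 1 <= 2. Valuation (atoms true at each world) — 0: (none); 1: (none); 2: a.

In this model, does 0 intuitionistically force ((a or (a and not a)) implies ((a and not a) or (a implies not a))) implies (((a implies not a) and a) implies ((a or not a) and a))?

Yes

0 forces ((a or (a and not a)) implies ((a and not a) or (a implies not a))) implies (((a implies not a) and a) implies ((a or not a) and a)) vacuously: no world accessible from 0 forces the antecedent (a or (a and not a)) implies ((a and not a) or (a implies not a)).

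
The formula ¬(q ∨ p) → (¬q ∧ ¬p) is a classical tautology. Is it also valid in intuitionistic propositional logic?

This is a constructively valid De Morgan direction (negated disjunction to conjunction of negations), which is intuitionistically derivable.
From ¬(q ∨ p): if q held then q ∨ p would, contradiction — so ¬q; similarly ¬p.

Yes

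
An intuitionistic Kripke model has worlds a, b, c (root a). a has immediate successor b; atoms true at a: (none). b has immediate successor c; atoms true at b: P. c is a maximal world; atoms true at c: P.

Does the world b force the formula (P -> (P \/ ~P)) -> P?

Yes

b ||- (P -> (P \/ ~P)) -> P: every world accessible from b that forces P -> (P \/ ~P) (namely b, c) also forces P.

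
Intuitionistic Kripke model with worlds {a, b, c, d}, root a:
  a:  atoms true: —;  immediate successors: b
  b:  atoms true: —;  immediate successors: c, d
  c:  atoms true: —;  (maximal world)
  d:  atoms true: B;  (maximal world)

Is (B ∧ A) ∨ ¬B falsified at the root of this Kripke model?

a ⊮ (B ∧ A) ∨ ¬B: neither disjunct is forced at a.
a ⊮ B ∧ A since a fails B.
So the root a does not force (B ∧ A) ∨ ¬B; the model is a countermodel.

Yes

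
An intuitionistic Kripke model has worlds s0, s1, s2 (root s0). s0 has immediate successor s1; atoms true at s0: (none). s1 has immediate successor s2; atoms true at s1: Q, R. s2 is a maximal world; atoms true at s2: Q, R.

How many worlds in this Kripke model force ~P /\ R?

2

s0: does not force it — s0 ||-/- ~P /\ R since s0 fails R.
s1: forces it.
s2: forces it.
Worlds forcing the formula: {s1, s2}.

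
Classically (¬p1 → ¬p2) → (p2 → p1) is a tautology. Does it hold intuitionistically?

No

This is the converse of contraposition, which is not intuitionistically valid.
A Kripke countermodel: worlds a, b; order generated by a ≤ b; atoms true at each world — a:{p2}; b:{p1,p2}.
a ⊮ (¬p1 → ¬p2) → (p2 → p1): already at a itself, a ⊩ ¬p1 → ¬p2 but a ⊮ p2 → p1.
a ⊮ p2 → p1: already at a itself, a ⊩ p2 but a ⊮ p1.
a lacks atom p1, so a ⊮ p1.
So the root a does not force the formula.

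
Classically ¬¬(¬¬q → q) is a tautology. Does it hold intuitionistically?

Yes

This is the double negation of double-negation elimination, which is intuitionistically derivable.
By Glivenko's theorem the double negation of any classical propositional tautology is intuitionistically provable; ¬¬q → q is classically a tautology.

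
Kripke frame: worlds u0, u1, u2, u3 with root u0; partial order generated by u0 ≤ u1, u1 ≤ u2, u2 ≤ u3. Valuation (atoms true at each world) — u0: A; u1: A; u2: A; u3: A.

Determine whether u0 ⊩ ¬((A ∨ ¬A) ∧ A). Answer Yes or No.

u0 ⊮ ¬((A ∨ ¬A) ∧ A) since u0 is accessible from u0 and u0 ⊩ (A ∨ ¬A) ∧ A.
u0 ⊩ (A ∨ ¬A) ∧ A since u0 forces both conjuncts.

No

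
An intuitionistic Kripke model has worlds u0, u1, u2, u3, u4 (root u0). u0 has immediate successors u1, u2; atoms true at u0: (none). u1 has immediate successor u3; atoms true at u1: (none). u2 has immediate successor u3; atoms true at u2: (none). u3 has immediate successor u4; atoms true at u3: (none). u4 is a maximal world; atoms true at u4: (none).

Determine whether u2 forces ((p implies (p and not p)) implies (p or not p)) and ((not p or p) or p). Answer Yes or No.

Yes

u2 forces ((p implies (p and not p)) implies (p or not p)) and ((not p or p) or p) since u2 forces both conjuncts.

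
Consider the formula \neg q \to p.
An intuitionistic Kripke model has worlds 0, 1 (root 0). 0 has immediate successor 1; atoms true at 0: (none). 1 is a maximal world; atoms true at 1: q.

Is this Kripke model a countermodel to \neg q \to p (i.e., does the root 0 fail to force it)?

No

0 \Vdash \neg q \to p vacuously: no world accessible from 0 forces the antecedent \neg q.
So the root 0 forces \neg q \to p; the model is not a countermodel.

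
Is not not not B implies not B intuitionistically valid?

Yes

This is triple-negation reduction, which is intuitionistically derivable.
Assume not not not B and suppose B. Then not not B (double-negation introduction), contradicting not not not B. So not B.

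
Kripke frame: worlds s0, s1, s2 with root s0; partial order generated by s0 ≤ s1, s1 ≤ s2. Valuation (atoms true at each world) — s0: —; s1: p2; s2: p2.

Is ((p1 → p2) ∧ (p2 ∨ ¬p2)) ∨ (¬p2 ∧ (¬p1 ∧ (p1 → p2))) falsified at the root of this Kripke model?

Yes

s0 ⊮ ((p1 → p2) ∧ (p2 ∨ ¬p2)) ∨ (¬p2 ∧ (¬p1 ∧ (p1 → p2))): neither disjunct is forced at s0.
s0 ⊮ (p1 → p2) ∧ (p2 ∨ ¬p2) since s0 fails p2 ∨ ¬p2.
So the root s0 does not force ((p1 → p2) ∧ (p2 ∨ ¬p2)) ∨ (¬p2 ∧ (¬p1 ∧ (p1 → p2))); the model is a countermodel.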